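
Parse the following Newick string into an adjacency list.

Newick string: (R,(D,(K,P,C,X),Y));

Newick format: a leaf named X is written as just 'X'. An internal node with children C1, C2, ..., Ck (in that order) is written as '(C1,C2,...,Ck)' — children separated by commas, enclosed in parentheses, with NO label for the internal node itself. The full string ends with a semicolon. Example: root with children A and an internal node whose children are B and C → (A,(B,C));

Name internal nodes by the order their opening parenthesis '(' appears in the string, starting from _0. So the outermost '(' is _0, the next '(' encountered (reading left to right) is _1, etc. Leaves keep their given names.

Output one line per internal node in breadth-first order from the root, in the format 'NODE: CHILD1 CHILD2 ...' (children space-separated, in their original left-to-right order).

Input: (R,(D,(K,P,C,X),Y));
Scanning left-to-right, naming '(' by encounter order:
  pos 0: '(' -> open internal node _0 (depth 1)
  pos 3: '(' -> open internal node _1 (depth 2)
  pos 6: '(' -> open internal node _2 (depth 3)
  pos 14: ')' -> close internal node _2 (now at depth 2)
  pos 17: ')' -> close internal node _1 (now at depth 1)
  pos 18: ')' -> close internal node _0 (now at depth 0)
Total internal nodes: 3
BFS adjacency from root:
  _0: R _1
  _1: D _2 Y
  _2: K P C X

Answer: _0: R _1
_1: D _2 Y
_2: K P C X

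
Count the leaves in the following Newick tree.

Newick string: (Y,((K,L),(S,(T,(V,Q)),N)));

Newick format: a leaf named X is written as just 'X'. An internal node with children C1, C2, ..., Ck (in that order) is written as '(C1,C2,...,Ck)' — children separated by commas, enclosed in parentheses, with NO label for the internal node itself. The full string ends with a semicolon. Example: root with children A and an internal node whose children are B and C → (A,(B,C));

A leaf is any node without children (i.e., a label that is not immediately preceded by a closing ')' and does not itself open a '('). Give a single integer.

Newick: (Y,((K,L),(S,(T,(V,Q)),N)));
Scan left-to-right; a leaf is any maximal label run not followed by '(':
  pos 1: leaf 'Y' → count = 1
  pos 5: leaf 'K' → count = 2
  pos 7: leaf 'L' → count = 3
  pos 11: leaf 'S' → count = 4
  pos 14: leaf 'T' → count = 5
  pos 17: leaf 'V' → count = 6
  pos 19: leaf 'Q' → count = 7
  pos 23: leaf 'N' → count = 8
Total leaves: 8

Answer: 8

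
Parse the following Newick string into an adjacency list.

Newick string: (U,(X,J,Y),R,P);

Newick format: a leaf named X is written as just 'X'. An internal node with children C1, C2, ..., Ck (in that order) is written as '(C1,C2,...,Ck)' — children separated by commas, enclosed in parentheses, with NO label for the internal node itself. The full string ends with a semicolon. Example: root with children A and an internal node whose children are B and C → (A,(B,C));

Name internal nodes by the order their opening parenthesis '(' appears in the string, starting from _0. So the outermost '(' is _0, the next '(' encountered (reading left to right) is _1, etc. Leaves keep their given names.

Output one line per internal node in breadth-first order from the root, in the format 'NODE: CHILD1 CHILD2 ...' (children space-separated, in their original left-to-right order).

Input: (U,(X,J,Y),R,P);
Scanning left-to-right, naming '(' by encounter order:
  pos 0: '(' -> open internal node _0 (depth 1)
  pos 3: '(' -> open internal node _1 (depth 2)
  pos 9: ')' -> close internal node _1 (now at depth 1)
  pos 14: ')' -> close internal node _0 (now at depth 0)
Total internal nodes: 2
BFS adjacency from root:
  _0: U _1 R P
  _1: X J Y

Answer: _0: U _1 R P
_1: X J Y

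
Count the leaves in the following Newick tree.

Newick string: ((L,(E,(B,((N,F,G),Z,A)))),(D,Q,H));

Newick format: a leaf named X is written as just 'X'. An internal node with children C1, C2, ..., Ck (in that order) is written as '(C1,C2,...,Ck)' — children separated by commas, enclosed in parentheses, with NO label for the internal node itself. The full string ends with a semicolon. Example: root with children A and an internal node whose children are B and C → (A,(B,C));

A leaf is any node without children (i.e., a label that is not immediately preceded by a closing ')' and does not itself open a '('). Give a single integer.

Answer: 11

Derivation:
Newick: ((L,(E,(B,((N,F,G),Z,A)))),(D,Q,H));
Scan left-to-right; a leaf is any maximal label run not followed by '(':
  pos 2: leaf 'L' → count = 1
  pos 5: leaf 'E' → count = 2
  pos 8: leaf 'B' → count = 3
  pos 12: leaf 'N' → count = 4
  pos 14: leaf 'F' → count = 5
  pos 16: leaf 'G' → count = 6
  pos 19: leaf 'Z' → count = 7
  pos 21: leaf 'A' → count = 8
  pos 28: leaf 'D' → count = 9
  pos 30: leaf 'Q' → count = 10
  pos 32: leaf 'H' → count = 11
Total leaves: 11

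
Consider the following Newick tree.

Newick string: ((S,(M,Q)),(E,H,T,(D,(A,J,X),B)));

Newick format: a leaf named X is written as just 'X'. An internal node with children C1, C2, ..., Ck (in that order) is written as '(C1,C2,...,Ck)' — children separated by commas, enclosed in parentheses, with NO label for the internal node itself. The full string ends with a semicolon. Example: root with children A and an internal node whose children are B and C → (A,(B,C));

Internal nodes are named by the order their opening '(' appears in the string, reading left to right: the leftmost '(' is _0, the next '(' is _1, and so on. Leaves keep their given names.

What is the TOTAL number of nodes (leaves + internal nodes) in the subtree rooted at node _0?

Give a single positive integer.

Answer: 17

Derivation:
Newick: ((S,(M,Q)),(E,H,T,(D,(A,J,X),B)));
Locate _0: it is the '(' at position 0 (the 1st '(' reading left to right).
Query: subtree rooted at _0
_0: subtree_size = 1 + 16
  _1: subtree_size = 1 + 4
    S: subtree_size = 1 + 0
    _2: subtree_size = 1 + 2
      M: subtree_size = 1 + 0
      Q: subtree_size = 1 + 0
  _3: subtree_size = 1 + 10
    E: subtree_size = 1 + 0
    H: subtree_size = 1 + 0
    T: subtree_size = 1 + 0
    _4: subtree_size = 1 + 6
      D: subtree_size = 1 + 0
      _5: subtree_size = 1 + 3
        A: subtree_size = 1 + 0
        J: subtree_size = 1 + 0
        X: subtree_size = 1 + 0
      B: subtree_size = 1 + 0
Total subtree size of _0: 17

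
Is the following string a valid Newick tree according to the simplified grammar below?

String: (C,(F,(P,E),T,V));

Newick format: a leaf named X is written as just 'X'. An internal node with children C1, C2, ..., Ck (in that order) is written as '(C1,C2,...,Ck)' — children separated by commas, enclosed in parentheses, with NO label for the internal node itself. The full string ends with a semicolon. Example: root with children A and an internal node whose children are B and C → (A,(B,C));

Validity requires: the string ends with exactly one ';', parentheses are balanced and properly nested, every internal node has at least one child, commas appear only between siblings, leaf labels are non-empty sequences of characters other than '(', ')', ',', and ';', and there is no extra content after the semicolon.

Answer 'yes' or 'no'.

Input: (C,(F,(P,E),T,V));
Paren balance: 3 '(' vs 3 ')' OK
Ends with single ';': True
Full parse: OK
Valid: True

Answer: yes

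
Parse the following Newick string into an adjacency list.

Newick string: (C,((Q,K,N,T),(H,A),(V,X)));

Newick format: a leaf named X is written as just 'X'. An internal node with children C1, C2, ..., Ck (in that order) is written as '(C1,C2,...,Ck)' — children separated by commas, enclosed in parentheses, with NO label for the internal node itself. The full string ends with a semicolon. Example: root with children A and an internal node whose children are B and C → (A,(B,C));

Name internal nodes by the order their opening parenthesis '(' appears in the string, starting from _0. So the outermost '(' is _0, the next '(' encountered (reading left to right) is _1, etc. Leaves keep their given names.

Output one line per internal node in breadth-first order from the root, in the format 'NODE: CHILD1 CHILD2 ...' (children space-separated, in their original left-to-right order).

Input: (C,((Q,K,N,T),(H,A),(V,X)));
Scanning left-to-right, naming '(' by encounter order:
  pos 0: '(' -> open internal node _0 (depth 1)
  pos 3: '(' -> open internal node _1 (depth 2)
  pos 4: '(' -> open internal node _2 (depth 3)
  pos 12: ')' -> close internal node _2 (now at depth 2)
  pos 14: '(' -> open internal node _3 (depth 3)
  pos 18: ')' -> close internal node _3 (now at depth 2)
  pos 20: '(' -> open internal node _4 (depth 3)
  pos 24: ')' -> close internal node _4 (now at depth 2)
  pos 25: ')' -> close internal node _1 (now at depth 1)
  pos 26: ')' -> close internal node _0 (now at depth 0)
Total internal nodes: 5
BFS adjacency from root:
  _0: C _1
  _1: _2 _3 _4
  _2: Q K N T
  _3: H A
  _4: V X

Answer: _0: C _1
_1: _2 _3 _4
_2: Q K N T
_3: H A
_4: V X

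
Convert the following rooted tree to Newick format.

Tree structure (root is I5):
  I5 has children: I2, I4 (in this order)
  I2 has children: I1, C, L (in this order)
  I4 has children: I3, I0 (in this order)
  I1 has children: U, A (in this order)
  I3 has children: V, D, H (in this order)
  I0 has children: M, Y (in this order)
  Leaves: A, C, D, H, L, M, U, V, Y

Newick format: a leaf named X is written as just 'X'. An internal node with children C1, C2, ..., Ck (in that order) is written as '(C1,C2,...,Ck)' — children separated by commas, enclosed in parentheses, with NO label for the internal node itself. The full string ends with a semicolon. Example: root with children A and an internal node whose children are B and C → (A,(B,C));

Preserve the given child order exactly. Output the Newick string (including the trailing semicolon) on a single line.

internal I5 with children ['I2', 'I4']
  internal I2 with children ['I1', 'C', 'L']
    internal I1 with children ['U', 'A']
      leaf 'U' → 'U'
      leaf 'A' → 'A'
    → '(U,A)'
    leaf 'C' → 'C'
    leaf 'L' → 'L'
  → '((U,A),C,L)'
  internal I4 with children ['I3', 'I0']
    internal I3 with children ['V', 'D', 'H']
      leaf 'V' → 'V'
      leaf 'D' → 'D'
      leaf 'H' → 'H'
    → '(V,D,H)'
    internal I0 with children ['M', 'Y']
      leaf 'M' → 'M'
      leaf 'Y' → 'Y'
    → '(M,Y)'
  → '((V,D,H),(M,Y))'
→ '(((U,A),C,L),((V,D,H),(M,Y)))'
Final: (((U,A),C,L),((V,D,H),(M,Y)));

Answer: (((U,A),C,L),((V,D,H),(M,Y)));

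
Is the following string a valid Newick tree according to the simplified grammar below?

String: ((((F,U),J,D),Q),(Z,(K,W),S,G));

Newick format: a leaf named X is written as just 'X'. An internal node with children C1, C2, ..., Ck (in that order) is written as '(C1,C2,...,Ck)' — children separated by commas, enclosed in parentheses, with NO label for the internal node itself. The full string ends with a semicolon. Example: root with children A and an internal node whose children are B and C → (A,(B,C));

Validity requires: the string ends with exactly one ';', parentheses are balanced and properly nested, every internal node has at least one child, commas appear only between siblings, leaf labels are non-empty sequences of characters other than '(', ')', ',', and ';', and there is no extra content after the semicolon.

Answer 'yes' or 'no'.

Answer: yes

Derivation:
Input: ((((F,U),J,D),Q),(Z,(K,W),S,G));
Paren balance: 6 '(' vs 6 ')' OK
Ends with single ';': True
Full parse: OK
Valid: True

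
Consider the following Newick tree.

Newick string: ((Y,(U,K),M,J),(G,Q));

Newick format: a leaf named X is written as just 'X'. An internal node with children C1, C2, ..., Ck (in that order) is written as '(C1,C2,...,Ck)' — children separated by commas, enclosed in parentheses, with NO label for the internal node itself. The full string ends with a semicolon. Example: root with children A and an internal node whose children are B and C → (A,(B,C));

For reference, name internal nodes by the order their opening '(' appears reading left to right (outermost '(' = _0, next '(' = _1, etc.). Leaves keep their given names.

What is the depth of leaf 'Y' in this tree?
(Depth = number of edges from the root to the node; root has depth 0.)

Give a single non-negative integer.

Answer: 2

Derivation:
Newick: ((Y,(U,K),M,J),(G,Q));
Naming internals by '(' encounter order: outermost '(' = _0, next = _1, ...
Query node: Y
Path from root: _0 -> _1 -> Y
Depth of Y: 2 (number of edges from root)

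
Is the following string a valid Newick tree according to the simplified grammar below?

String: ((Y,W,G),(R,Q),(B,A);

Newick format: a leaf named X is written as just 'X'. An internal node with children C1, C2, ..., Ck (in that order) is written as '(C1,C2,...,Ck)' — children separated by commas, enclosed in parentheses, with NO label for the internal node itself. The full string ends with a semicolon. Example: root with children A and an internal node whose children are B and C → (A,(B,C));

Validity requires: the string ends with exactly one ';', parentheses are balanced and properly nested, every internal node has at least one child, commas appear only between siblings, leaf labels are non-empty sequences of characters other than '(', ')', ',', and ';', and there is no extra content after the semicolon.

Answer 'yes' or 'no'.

Answer: no

Derivation:
Input: ((Y,W,G),(R,Q),(B,A);
Paren balance: 4 '(' vs 3 ')' MISMATCH
Ends with single ';': True
Full parse: FAILS (expected , or ) at pos 20)
Valid: False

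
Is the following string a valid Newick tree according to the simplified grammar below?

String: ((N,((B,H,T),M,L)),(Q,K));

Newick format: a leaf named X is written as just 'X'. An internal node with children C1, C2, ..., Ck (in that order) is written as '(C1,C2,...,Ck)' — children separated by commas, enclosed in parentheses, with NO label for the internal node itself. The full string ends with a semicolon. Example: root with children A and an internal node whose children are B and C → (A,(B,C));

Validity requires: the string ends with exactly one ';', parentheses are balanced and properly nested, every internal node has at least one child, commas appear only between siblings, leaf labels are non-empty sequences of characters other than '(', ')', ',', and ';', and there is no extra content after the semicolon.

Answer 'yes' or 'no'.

Input: ((N,((B,H,T),M,L)),(Q,K));
Paren balance: 5 '(' vs 5 ')' OK
Ends with single ';': True
Full parse: OK
Valid: True

Answer: yes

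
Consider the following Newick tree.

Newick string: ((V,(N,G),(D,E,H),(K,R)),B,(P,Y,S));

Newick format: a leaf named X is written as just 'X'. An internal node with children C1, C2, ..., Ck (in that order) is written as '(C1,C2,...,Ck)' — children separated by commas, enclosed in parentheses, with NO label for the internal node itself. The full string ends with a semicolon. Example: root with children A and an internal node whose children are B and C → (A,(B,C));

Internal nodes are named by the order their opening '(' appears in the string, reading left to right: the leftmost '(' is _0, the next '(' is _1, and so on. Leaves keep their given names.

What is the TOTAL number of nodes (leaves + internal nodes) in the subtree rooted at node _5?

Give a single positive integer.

Newick: ((V,(N,G),(D,E,H),(K,R)),B,(P,Y,S));
Locate _5: it is the '(' at position 27 (the 6th '(' reading left to right).
Query: subtree rooted at _5
_5: subtree_size = 1 + 3
  P: subtree_size = 1 + 0
  Y: subtree_size = 1 + 0
  S: subtree_size = 1 + 0
Total subtree size of _5: 4

Answer: 4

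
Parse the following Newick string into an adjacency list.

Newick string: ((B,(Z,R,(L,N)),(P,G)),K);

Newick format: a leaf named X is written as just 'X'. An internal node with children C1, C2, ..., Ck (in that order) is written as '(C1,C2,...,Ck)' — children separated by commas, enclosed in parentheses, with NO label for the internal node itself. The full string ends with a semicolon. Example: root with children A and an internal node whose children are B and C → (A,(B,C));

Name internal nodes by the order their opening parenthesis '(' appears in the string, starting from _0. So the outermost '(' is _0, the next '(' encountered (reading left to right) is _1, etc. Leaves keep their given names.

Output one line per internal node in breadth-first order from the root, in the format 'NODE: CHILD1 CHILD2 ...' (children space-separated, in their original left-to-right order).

Answer: _0: _1 K
_1: B _2 _4
_2: Z R _3
_4: P G
_3: L N

Derivation:
Input: ((B,(Z,R,(L,N)),(P,G)),K);
Scanning left-to-right, naming '(' by encounter order:
  pos 0: '(' -> open internal node _0 (depth 1)
  pos 1: '(' -> open internal node _1 (depth 2)
  pos 4: '(' -> open internal node _2 (depth 3)
  pos 9: '(' -> open internal node _3 (depth 4)
  pos 13: ')' -> close internal node _3 (now at depth 3)
  pos 14: ')' -> close internal node _2 (now at depth 2)
  pos 16: '(' -> open internal node _4 (depth 3)
  pos 20: ')' -> close internal node _4 (now at depth 2)
  pos 21: ')' -> close internal node _1 (now at depth 1)
  pos 24: ')' -> close internal node _0 (now at depth 0)
Total internal nodes: 5
BFS adjacency from root:
  _0: _1 K
  _1: B _2 _4
  _2: Z R _3
  _4: P G
  _3: L N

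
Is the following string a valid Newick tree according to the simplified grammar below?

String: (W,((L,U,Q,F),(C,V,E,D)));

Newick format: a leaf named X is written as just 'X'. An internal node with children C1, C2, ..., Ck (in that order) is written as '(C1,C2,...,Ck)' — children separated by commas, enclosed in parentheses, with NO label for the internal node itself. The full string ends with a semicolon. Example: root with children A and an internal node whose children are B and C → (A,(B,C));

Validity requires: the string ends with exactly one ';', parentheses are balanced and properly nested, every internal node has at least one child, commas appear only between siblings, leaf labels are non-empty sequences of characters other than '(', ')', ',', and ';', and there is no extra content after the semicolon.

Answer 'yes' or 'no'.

Answer: yes

Derivation:
Input: (W,((L,U,Q,F),(C,V,E,D)));
Paren balance: 4 '(' vs 4 ')' OK
Ends with single ';': True
Full parse: OK
Valid: True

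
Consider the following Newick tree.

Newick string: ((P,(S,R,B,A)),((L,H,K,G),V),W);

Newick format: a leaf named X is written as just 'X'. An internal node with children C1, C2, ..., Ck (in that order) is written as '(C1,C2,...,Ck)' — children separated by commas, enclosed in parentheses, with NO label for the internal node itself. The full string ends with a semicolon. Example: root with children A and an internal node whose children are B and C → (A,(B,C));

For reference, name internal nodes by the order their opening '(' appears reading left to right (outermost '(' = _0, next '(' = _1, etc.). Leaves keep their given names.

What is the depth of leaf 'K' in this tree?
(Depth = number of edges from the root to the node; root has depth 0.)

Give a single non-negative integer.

Answer: 3

Derivation:
Newick: ((P,(S,R,B,A)),((L,H,K,G),V),W);
Naming internals by '(' encounter order: outermost '(' = _0, next = _1, ...
Query node: K
Path from root: _0 -> _3 -> _4 -> K
Depth of K: 3 (number of edges from root)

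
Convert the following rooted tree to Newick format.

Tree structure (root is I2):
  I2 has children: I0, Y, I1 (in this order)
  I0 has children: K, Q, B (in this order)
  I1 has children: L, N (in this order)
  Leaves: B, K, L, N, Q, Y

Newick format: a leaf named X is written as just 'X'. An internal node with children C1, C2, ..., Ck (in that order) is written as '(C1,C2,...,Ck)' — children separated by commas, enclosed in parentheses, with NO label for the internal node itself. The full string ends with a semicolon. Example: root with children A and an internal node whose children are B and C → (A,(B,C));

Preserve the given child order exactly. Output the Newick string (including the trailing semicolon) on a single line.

Answer: ((K,Q,B),Y,(L,N));

Derivation:
internal I2 with children ['I0', 'Y', 'I1']
  internal I0 with children ['K', 'Q', 'B']
    leaf 'K' → 'K'
    leaf 'Q' → 'Q'
    leaf 'B' → 'B'
  → '(K,Q,B)'
  leaf 'Y' → 'Y'
  internal I1 with children ['L', 'N']
    leaf 'L' → 'L'
    leaf 'N' → 'N'
  → '(L,N)'
→ '((K,Q,B),Y,(L,N))'
Final: ((K,Q,B),Y,(L,N));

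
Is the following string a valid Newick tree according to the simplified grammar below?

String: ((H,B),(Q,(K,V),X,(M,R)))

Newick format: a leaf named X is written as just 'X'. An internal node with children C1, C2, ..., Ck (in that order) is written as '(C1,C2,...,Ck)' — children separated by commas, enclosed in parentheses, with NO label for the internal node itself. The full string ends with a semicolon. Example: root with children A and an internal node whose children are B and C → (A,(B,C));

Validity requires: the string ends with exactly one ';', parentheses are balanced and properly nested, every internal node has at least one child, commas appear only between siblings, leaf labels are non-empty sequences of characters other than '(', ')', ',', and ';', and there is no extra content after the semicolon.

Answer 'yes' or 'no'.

Answer: no

Derivation:
Input: ((H,B),(Q,(K,V),X,(M,R)))
Paren balance: 5 '(' vs 5 ')' OK
Ends with single ';': False
Full parse: FAILS (must end with ;)
Valid: False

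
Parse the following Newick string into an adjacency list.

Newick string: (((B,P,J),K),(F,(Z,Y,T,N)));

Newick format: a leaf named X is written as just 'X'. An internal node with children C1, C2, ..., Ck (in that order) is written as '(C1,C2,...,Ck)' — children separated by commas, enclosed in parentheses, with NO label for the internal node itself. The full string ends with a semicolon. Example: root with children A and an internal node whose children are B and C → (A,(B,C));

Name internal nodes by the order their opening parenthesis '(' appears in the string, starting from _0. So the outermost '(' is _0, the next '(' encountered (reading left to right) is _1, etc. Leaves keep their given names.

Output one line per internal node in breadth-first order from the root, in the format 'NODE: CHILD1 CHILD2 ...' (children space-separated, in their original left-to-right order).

Input: (((B,P,J),K),(F,(Z,Y,T,N)));
Scanning left-to-right, naming '(' by encounter order:
  pos 0: '(' -> open internal node _0 (depth 1)
  pos 1: '(' -> open internal node _1 (depth 2)
  pos 2: '(' -> open internal node _2 (depth 3)
  pos 8: ')' -> close internal node _2 (now at depth 2)
  pos 11: ')' -> close internal node _1 (now at depth 1)
  pos 13: '(' -> open internal node _3 (depth 2)
  pos 16: '(' -> open internal node _4 (depth 3)
  pos 24: ')' -> close internal node _4 (now at depth 2)
  pos 25: ')' -> close internal node _3 (now at depth 1)
  pos 26: ')' -> close internal node _0 (now at depth 0)
Total internal nodes: 5
BFS adjacency from root:
  _0: _1 _3
  _1: _2 K
  _3: F _4
  _2: B P J
  _4: Z Y T N

Answer: _0: _1 _3
_1: _2 K
_3: F _4
_2: B P J
_4: Z Y T N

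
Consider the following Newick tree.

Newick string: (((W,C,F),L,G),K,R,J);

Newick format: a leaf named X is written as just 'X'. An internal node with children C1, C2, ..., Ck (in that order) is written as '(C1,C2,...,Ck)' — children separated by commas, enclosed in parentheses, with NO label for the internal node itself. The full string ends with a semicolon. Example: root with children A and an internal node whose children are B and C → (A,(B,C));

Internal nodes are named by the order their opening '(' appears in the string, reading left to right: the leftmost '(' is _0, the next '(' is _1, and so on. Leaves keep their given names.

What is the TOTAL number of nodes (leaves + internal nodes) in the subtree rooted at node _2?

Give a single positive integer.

Newick: (((W,C,F),L,G),K,R,J);
Locate _2: it is the '(' at position 2 (the 3rd '(' reading left to right).
Query: subtree rooted at _2
_2: subtree_size = 1 + 3
  W: subtree_size = 1 + 0
  C: subtree_size = 1 + 0
  F: subtree_size = 1 + 0
Total subtree size of _2: 4

Answer: 4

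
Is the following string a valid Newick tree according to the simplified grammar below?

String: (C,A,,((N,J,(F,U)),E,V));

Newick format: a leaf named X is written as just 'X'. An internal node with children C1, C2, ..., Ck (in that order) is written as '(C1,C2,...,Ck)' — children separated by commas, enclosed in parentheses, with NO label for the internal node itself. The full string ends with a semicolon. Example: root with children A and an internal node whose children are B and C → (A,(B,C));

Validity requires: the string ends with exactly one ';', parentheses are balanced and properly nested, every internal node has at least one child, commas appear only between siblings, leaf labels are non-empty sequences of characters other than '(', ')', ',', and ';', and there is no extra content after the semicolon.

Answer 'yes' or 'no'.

Answer: no

Derivation:
Input: (C,A,,((N,J,(F,U)),E,V));
Paren balance: 4 '(' vs 4 ')' OK
Ends with single ';': True
Full parse: FAILS (empty leaf label at pos 5)
Valid: False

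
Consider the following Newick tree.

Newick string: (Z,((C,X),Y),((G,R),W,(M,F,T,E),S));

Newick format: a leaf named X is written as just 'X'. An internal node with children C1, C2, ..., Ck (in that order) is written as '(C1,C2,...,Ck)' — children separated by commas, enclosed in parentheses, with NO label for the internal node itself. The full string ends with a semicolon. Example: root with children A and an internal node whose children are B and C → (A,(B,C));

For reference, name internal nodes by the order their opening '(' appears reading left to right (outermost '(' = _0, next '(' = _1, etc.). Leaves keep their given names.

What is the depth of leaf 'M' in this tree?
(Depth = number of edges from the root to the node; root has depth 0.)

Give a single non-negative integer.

Newick: (Z,((C,X),Y),((G,R),W,(M,F,T,E),S));
Naming internals by '(' encounter order: outermost '(' = _0, next = _1, ...
Query node: M
Path from root: _0 -> _3 -> _5 -> M
Depth of M: 3 (number of edges from root)

Answer: 3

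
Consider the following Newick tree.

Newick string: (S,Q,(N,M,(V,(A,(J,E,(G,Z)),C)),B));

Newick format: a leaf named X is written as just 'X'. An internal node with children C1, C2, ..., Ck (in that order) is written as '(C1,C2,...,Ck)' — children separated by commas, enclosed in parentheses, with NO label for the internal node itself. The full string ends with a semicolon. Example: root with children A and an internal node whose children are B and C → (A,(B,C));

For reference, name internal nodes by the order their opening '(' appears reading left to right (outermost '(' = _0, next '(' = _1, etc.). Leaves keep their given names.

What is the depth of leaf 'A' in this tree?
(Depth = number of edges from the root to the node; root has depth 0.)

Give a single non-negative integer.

Answer: 4

Derivation:
Newick: (S,Q,(N,M,(V,(A,(J,E,(G,Z)),C)),B));
Naming internals by '(' encounter order: outermost '(' = _0, next = _1, ...
Query node: A
Path from root: _0 -> _1 -> _2 -> _3 -> A
Depth of A: 4 (number of edges from root)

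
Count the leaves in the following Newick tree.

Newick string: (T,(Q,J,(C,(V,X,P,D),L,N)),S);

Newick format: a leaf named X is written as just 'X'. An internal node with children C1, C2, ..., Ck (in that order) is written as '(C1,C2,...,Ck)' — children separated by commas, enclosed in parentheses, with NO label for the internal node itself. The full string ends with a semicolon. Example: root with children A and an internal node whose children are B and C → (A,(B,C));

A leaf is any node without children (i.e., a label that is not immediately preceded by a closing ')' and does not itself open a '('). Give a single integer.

Newick: (T,(Q,J,(C,(V,X,P,D),L,N)),S);
Scan left-to-right; a leaf is any maximal label run not followed by '(':
  pos 1: leaf 'T' → count = 1
  pos 4: leaf 'Q' → count = 2
  pos 6: leaf 'J' → count = 3
  pos 9: leaf 'C' → count = 4
  pos 12: leaf 'V' → count = 5
  pos 14: leaf 'X' → count = 6
  pos 16: leaf 'P' → count = 7
  pos 18: leaf 'D' → count = 8
  pos 21: leaf 'L' → count = 9
  pos 23: leaf 'N' → count = 10
  pos 27: leaf 'S' → count = 11
Total leaves: 11

Answer: 11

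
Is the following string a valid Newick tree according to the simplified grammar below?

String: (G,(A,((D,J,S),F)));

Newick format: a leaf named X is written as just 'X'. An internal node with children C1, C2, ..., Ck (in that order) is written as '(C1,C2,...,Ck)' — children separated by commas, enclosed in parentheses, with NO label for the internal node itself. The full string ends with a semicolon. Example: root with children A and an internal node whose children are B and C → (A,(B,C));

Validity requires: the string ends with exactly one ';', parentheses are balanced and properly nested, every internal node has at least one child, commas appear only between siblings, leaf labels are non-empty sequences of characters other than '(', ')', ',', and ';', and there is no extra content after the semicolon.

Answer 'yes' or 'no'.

Answer: yes

Derivation:
Input: (G,(A,((D,J,S),F)));
Paren balance: 4 '(' vs 4 ')' OK
Ends with single ';': True
Full parse: OK
Valid: True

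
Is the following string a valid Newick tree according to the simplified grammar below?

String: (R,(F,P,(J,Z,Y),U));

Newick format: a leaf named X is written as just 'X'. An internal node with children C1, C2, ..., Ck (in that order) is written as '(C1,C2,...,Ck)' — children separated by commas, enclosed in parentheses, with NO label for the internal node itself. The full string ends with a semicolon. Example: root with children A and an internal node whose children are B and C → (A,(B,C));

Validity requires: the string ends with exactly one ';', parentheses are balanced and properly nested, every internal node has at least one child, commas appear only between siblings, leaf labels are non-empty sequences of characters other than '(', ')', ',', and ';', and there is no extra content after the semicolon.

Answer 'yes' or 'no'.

Input: (R,(F,P,(J,Z,Y),U));
Paren balance: 3 '(' vs 3 ')' OK
Ends with single ';': True
Full parse: OK
Valid: True

Answer: yes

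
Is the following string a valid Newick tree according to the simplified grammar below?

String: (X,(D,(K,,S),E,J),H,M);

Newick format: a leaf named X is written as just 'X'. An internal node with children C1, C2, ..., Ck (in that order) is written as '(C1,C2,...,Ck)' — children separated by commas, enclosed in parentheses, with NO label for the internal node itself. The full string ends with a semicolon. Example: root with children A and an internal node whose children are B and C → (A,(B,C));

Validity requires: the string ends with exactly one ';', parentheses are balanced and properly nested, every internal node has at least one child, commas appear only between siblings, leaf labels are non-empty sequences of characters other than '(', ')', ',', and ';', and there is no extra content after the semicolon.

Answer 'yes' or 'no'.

Answer: no

Derivation:
Input: (X,(D,(K,,S),E,J),H,M);
Paren balance: 3 '(' vs 3 ')' OK
Ends with single ';': True
Full parse: FAILS (empty leaf label at pos 9)
Valid: False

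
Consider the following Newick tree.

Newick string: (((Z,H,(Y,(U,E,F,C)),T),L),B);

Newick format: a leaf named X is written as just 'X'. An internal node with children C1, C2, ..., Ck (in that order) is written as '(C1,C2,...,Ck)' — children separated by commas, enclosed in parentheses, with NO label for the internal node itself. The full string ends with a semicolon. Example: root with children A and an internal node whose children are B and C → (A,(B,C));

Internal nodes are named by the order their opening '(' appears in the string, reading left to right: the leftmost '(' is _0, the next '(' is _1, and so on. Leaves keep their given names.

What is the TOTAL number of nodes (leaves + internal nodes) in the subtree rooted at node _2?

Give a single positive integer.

Answer: 11

Derivation:
Newick: (((Z,H,(Y,(U,E,F,C)),T),L),B);
Locate _2: it is the '(' at position 2 (the 3rd '(' reading left to right).
Query: subtree rooted at _2
_2: subtree_size = 1 + 10
  Z: subtree_size = 1 + 0
  H: subtree_size = 1 + 0
  _3: subtree_size = 1 + 6
    Y: subtree_size = 1 + 0
    _4: subtree_size = 1 + 4
      U: subtree_size = 1 + 0
      E: subtree_size = 1 + 0
      F: subtree_size = 1 + 0
      C: subtree_size = 1 + 0
  T: subtree_size = 1 + 0
Total subtree size of _2: 11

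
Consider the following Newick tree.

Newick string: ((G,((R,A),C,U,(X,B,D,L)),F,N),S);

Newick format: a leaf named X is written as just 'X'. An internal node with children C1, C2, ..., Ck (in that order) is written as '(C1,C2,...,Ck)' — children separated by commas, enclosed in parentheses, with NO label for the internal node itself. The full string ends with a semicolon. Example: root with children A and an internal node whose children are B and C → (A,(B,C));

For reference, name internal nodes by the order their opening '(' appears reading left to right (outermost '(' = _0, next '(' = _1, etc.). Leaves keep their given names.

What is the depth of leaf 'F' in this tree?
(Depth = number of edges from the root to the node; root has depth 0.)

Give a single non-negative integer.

Newick: ((G,((R,A),C,U,(X,B,D,L)),F,N),S);
Naming internals by '(' encounter order: outermost '(' = _0, next = _1, ...
Query node: F
Path from root: _0 -> _1 -> F
Depth of F: 2 (number of edges from root)

Answer: 2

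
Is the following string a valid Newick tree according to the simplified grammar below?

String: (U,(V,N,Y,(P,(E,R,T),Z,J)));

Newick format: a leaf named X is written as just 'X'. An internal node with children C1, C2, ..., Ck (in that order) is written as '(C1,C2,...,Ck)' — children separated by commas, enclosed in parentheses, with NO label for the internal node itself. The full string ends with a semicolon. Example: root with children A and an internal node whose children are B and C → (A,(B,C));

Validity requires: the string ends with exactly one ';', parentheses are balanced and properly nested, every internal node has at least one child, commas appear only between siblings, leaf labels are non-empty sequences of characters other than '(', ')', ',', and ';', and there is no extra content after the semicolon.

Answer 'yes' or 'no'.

Answer: yes

Derivation:
Input: (U,(V,N,Y,(P,(E,R,T),Z,J)));
Paren balance: 4 '(' vs 4 ')' OK
Ends with single ';': True
Full parse: OK
Valid: True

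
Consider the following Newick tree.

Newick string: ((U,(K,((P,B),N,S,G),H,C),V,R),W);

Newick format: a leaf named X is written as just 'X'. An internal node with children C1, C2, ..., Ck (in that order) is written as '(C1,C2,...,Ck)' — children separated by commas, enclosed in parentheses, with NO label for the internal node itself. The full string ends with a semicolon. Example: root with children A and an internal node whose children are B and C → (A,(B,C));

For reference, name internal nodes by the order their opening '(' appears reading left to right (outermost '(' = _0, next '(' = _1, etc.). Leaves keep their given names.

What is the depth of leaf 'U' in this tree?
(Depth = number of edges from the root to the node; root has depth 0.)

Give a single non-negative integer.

Newick: ((U,(K,((P,B),N,S,G),H,C),V,R),W);
Naming internals by '(' encounter order: outermost '(' = _0, next = _1, ...
Query node: U
Path from root: _0 -> _1 -> U
Depth of U: 2 (number of edges from root)

Answer: 2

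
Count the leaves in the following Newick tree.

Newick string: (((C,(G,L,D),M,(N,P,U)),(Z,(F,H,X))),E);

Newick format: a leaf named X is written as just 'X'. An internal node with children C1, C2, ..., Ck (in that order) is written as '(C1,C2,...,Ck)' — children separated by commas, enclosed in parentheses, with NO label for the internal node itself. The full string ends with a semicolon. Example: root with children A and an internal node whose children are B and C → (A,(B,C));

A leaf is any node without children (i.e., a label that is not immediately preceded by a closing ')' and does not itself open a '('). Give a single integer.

Newick: (((C,(G,L,D),M,(N,P,U)),(Z,(F,H,X))),E);
Scan left-to-right; a leaf is any maximal label run not followed by '(':
  pos 3: leaf 'C' → count = 1
  pos 6: leaf 'G' → count = 2
  pos 8: leaf 'L' → count = 3
  pos 10: leaf 'D' → count = 4
  pos 13: leaf 'M' → count = 5
  pos 16: leaf 'N' → count = 6
  pos 18: leaf 'P' → count = 7
  pos 20: leaf 'U' → count = 8
  pos 25: leaf 'Z' → count = 9
  pos 28: leaf 'F' → count = 10
  pos 30: leaf 'H' → count = 11
  pos 32: leaf 'X' → count = 12
  pos 37: leaf 'E' → count = 13
Total leaves: 13

Answer: 13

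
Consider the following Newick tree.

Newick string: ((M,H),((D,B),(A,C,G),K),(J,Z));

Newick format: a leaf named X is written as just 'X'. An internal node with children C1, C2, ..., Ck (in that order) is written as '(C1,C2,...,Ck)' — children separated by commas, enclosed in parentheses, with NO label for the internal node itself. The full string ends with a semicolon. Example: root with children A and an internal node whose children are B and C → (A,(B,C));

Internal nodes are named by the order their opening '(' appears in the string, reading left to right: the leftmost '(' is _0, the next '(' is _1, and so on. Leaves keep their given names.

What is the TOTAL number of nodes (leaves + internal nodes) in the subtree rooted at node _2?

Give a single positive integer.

Answer: 9

Derivation:
Newick: ((M,H),((D,B),(A,C,G),K),(J,Z));
Locate _2: it is the '(' at position 7 (the 3rd '(' reading left to right).
Query: subtree rooted at _2
_2: subtree_size = 1 + 8
  _3: subtree_size = 1 + 2
    D: subtree_size = 1 + 0
    B: subtree_size = 1 + 0
  _4: subtree_size = 1 + 3
    A: subtree_size = 1 + 0
    C: subtree_size = 1 + 0
    G: subtree_size = 1 + 0
  K: subtree_size = 1 + 0
Total subtree size of _2: 9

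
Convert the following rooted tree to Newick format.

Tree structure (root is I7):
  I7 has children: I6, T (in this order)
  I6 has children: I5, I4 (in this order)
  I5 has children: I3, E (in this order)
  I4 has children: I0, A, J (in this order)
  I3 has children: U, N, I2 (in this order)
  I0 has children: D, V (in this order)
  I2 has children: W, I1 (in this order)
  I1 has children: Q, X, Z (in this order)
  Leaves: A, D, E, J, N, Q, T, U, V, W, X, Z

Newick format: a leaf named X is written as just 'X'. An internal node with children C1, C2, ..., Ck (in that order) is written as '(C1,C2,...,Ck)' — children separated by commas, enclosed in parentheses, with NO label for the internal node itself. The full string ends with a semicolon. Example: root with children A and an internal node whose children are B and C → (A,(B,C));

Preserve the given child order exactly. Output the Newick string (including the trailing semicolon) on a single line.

Answer: ((((U,N,(W,(Q,X,Z))),E),((D,V),A,J)),T);

Derivation:
internal I7 with children ['I6', 'T']
  internal I6 with children ['I5', 'I4']
    internal I5 with children ['I3', 'E']
      internal I3 with children ['U', 'N', 'I2']
        leaf 'U' → 'U'
        leaf 'N' → 'N'
        internal I2 with children ['W', 'I1']
          leaf 'W' → 'W'
          internal I1 with children ['Q', 'X', 'Z']
            leaf 'Q' → 'Q'
            leaf 'X' → 'X'
            leaf 'Z' → 'Z'
          → '(Q,X,Z)'
        → '(W,(Q,X,Z))'
      → '(U,N,(W,(Q,X,Z)))'
      leaf 'E' → 'E'
    → '((U,N,(W,(Q,X,Z))),E)'
    internal I4 with children ['I0', 'A', 'J']
      internal I0 with children ['D', 'V']
        leaf 'D' → 'D'
        leaf 'V' → 'V'
      → '(D,V)'
      leaf 'A' → 'A'
      leaf 'J' → 'J'
    → '((D,V),A,J)'
  → '(((U,N,(W,(Q,X,Z))),E),((D,V),A,J))'
  leaf 'T' → 'T'
→ '((((U,N,(W,(Q,X,Z))),E),((D,V),A,J)),T)'
Final: ((((U,N,(W,(Q,X,Z))),E),((D,V),A,J)),T);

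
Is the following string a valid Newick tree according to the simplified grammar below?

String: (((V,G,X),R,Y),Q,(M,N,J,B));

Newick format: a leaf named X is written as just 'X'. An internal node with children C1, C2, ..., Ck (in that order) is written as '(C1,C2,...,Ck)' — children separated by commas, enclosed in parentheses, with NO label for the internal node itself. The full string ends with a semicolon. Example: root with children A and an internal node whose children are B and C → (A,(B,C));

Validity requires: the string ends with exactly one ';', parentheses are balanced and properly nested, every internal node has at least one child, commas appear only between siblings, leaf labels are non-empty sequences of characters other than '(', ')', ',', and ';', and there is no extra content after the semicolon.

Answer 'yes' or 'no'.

Answer: yes

Derivation:
Input: (((V,G,X),R,Y),Q,(M,N,J,B));
Paren balance: 4 '(' vs 4 ')' OK
Ends with single ';': True
Full parse: OK
Valid: True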